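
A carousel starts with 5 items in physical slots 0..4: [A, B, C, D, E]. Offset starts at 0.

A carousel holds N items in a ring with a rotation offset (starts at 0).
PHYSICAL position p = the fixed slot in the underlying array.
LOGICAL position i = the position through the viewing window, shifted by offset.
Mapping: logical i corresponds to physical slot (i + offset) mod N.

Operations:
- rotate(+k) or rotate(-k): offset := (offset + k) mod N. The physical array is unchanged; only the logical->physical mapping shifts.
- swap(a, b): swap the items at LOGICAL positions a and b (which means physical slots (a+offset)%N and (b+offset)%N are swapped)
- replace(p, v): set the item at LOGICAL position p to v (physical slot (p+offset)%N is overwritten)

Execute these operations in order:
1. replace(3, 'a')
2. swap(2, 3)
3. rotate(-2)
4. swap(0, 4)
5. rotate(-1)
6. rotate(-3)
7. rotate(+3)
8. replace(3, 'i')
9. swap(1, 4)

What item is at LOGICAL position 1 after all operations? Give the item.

Answer: B

Derivation:
After op 1 (replace(3, 'a')): offset=0, physical=[A,B,C,a,E], logical=[A,B,C,a,E]
After op 2 (swap(2, 3)): offset=0, physical=[A,B,a,C,E], logical=[A,B,a,C,E]
After op 3 (rotate(-2)): offset=3, physical=[A,B,a,C,E], logical=[C,E,A,B,a]
After op 4 (swap(0, 4)): offset=3, physical=[A,B,C,a,E], logical=[a,E,A,B,C]
After op 5 (rotate(-1)): offset=2, physical=[A,B,C,a,E], logical=[C,a,E,A,B]
After op 6 (rotate(-3)): offset=4, physical=[A,B,C,a,E], logical=[E,A,B,C,a]
After op 7 (rotate(+3)): offset=2, physical=[A,B,C,a,E], logical=[C,a,E,A,B]
After op 8 (replace(3, 'i')): offset=2, physical=[i,B,C,a,E], logical=[C,a,E,i,B]
After op 9 (swap(1, 4)): offset=2, physical=[i,a,C,B,E], logical=[C,B,E,i,a]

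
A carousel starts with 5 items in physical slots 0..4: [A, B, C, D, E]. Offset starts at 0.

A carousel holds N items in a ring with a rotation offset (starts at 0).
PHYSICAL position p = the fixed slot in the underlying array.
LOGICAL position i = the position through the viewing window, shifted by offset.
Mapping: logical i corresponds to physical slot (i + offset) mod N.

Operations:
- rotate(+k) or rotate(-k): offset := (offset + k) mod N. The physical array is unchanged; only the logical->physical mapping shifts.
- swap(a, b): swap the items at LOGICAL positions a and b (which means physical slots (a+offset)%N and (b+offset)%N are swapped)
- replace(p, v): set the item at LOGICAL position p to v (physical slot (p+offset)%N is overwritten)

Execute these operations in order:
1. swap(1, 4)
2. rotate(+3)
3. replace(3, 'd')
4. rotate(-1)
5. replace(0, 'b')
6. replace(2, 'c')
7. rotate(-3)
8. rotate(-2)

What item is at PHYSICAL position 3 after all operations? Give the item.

After op 1 (swap(1, 4)): offset=0, physical=[A,E,C,D,B], logical=[A,E,C,D,B]
After op 2 (rotate(+3)): offset=3, physical=[A,E,C,D,B], logical=[D,B,A,E,C]
After op 3 (replace(3, 'd')): offset=3, physical=[A,d,C,D,B], logical=[D,B,A,d,C]
After op 4 (rotate(-1)): offset=2, physical=[A,d,C,D,B], logical=[C,D,B,A,d]
After op 5 (replace(0, 'b')): offset=2, physical=[A,d,b,D,B], logical=[b,D,B,A,d]
After op 6 (replace(2, 'c')): offset=2, physical=[A,d,b,D,c], logical=[b,D,c,A,d]
After op 7 (rotate(-3)): offset=4, physical=[A,d,b,D,c], logical=[c,A,d,b,D]
After op 8 (rotate(-2)): offset=2, physical=[A,d,b,D,c], logical=[b,D,c,A,d]

Answer: D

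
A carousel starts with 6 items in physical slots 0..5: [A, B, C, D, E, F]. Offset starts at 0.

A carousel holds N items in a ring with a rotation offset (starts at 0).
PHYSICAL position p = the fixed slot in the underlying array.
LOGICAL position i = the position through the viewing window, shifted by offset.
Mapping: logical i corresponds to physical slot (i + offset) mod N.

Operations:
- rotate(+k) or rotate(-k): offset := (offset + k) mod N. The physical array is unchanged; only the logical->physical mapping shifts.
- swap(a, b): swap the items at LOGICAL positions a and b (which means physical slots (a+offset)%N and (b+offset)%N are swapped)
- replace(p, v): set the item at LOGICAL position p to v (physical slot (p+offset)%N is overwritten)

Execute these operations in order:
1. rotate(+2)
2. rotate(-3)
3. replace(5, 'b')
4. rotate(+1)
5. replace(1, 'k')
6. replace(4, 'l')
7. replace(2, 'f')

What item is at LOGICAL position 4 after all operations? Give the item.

Answer: l

Derivation:
After op 1 (rotate(+2)): offset=2, physical=[A,B,C,D,E,F], logical=[C,D,E,F,A,B]
After op 2 (rotate(-3)): offset=5, physical=[A,B,C,D,E,F], logical=[F,A,B,C,D,E]
After op 3 (replace(5, 'b')): offset=5, physical=[A,B,C,D,b,F], logical=[F,A,B,C,D,b]
After op 4 (rotate(+1)): offset=0, physical=[A,B,C,D,b,F], logical=[A,B,C,D,b,F]
After op 5 (replace(1, 'k')): offset=0, physical=[A,k,C,D,b,F], logical=[A,k,C,D,b,F]
After op 6 (replace(4, 'l')): offset=0, physical=[A,k,C,D,l,F], logical=[A,k,C,D,l,F]
After op 7 (replace(2, 'f')): offset=0, physical=[A,k,f,D,l,F], logical=[A,k,f,D,l,F]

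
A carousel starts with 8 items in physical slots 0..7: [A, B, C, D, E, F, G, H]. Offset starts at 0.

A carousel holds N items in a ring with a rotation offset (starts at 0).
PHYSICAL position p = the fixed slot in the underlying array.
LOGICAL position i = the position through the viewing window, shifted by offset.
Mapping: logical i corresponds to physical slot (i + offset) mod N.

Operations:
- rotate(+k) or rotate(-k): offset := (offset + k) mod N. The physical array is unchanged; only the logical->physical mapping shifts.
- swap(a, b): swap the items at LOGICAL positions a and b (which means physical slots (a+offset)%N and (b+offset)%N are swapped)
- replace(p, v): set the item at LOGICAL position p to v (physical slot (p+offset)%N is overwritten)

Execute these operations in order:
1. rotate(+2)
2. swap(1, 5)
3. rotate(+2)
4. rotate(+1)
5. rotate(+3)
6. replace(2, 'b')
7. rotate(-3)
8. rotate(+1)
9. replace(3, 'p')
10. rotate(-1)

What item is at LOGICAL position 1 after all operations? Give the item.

Answer: G

Derivation:
After op 1 (rotate(+2)): offset=2, physical=[A,B,C,D,E,F,G,H], logical=[C,D,E,F,G,H,A,B]
After op 2 (swap(1, 5)): offset=2, physical=[A,B,C,H,E,F,G,D], logical=[C,H,E,F,G,D,A,B]
After op 3 (rotate(+2)): offset=4, physical=[A,B,C,H,E,F,G,D], logical=[E,F,G,D,A,B,C,H]
After op 4 (rotate(+1)): offset=5, physical=[A,B,C,H,E,F,G,D], logical=[F,G,D,A,B,C,H,E]
After op 5 (rotate(+3)): offset=0, physical=[A,B,C,H,E,F,G,D], logical=[A,B,C,H,E,F,G,D]
After op 6 (replace(2, 'b')): offset=0, physical=[A,B,b,H,E,F,G,D], logical=[A,B,b,H,E,F,G,D]
After op 7 (rotate(-3)): offset=5, physical=[A,B,b,H,E,F,G,D], logical=[F,G,D,A,B,b,H,E]
After op 8 (rotate(+1)): offset=6, physical=[A,B,b,H,E,F,G,D], logical=[G,D,A,B,b,H,E,F]
After op 9 (replace(3, 'p')): offset=6, physical=[A,p,b,H,E,F,G,D], logical=[G,D,A,p,b,H,E,F]
After op 10 (rotate(-1)): offset=5, physical=[A,p,b,H,E,F,G,D], logical=[F,G,D,A,p,b,H,E]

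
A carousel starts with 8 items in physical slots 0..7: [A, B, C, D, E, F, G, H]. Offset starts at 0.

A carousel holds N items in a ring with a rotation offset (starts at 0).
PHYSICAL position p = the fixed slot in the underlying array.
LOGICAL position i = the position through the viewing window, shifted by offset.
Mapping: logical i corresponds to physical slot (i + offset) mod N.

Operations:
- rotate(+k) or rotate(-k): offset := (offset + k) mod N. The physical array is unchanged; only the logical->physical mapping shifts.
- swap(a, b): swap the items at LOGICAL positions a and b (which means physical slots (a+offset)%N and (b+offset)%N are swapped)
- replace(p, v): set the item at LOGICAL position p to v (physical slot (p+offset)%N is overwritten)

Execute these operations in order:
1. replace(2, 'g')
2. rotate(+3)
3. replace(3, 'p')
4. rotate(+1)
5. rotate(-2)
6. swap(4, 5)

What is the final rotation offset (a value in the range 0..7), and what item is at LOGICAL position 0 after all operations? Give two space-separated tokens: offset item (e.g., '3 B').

After op 1 (replace(2, 'g')): offset=0, physical=[A,B,g,D,E,F,G,H], logical=[A,B,g,D,E,F,G,H]
After op 2 (rotate(+3)): offset=3, physical=[A,B,g,D,E,F,G,H], logical=[D,E,F,G,H,A,B,g]
After op 3 (replace(3, 'p')): offset=3, physical=[A,B,g,D,E,F,p,H], logical=[D,E,F,p,H,A,B,g]
After op 4 (rotate(+1)): offset=4, physical=[A,B,g,D,E,F,p,H], logical=[E,F,p,H,A,B,g,D]
After op 5 (rotate(-2)): offset=2, physical=[A,B,g,D,E,F,p,H], logical=[g,D,E,F,p,H,A,B]
After op 6 (swap(4, 5)): offset=2, physical=[A,B,g,D,E,F,H,p], logical=[g,D,E,F,H,p,A,B]

Answer: 2 g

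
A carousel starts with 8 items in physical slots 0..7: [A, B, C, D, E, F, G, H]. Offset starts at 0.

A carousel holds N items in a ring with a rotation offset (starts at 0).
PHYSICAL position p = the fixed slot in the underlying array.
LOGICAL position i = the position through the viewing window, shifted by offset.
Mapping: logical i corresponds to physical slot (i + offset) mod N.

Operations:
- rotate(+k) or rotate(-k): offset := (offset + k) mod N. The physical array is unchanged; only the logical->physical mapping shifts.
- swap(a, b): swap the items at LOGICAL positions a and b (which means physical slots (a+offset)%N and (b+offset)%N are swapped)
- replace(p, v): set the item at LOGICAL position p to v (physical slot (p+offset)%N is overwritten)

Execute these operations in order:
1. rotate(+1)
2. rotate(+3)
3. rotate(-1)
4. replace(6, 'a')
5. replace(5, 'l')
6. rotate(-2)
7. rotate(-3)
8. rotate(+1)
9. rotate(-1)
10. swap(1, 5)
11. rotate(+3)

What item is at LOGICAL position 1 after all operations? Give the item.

Answer: C

Derivation:
After op 1 (rotate(+1)): offset=1, physical=[A,B,C,D,E,F,G,H], logical=[B,C,D,E,F,G,H,A]
After op 2 (rotate(+3)): offset=4, physical=[A,B,C,D,E,F,G,H], logical=[E,F,G,H,A,B,C,D]
After op 3 (rotate(-1)): offset=3, physical=[A,B,C,D,E,F,G,H], logical=[D,E,F,G,H,A,B,C]
After op 4 (replace(6, 'a')): offset=3, physical=[A,a,C,D,E,F,G,H], logical=[D,E,F,G,H,A,a,C]
After op 5 (replace(5, 'l')): offset=3, physical=[l,a,C,D,E,F,G,H], logical=[D,E,F,G,H,l,a,C]
After op 6 (rotate(-2)): offset=1, physical=[l,a,C,D,E,F,G,H], logical=[a,C,D,E,F,G,H,l]
After op 7 (rotate(-3)): offset=6, physical=[l,a,C,D,E,F,G,H], logical=[G,H,l,a,C,D,E,F]
After op 8 (rotate(+1)): offset=7, physical=[l,a,C,D,E,F,G,H], logical=[H,l,a,C,D,E,F,G]
After op 9 (rotate(-1)): offset=6, physical=[l,a,C,D,E,F,G,H], logical=[G,H,l,a,C,D,E,F]
After op 10 (swap(1, 5)): offset=6, physical=[l,a,C,H,E,F,G,D], logical=[G,D,l,a,C,H,E,F]
After op 11 (rotate(+3)): offset=1, physical=[l,a,C,H,E,F,G,D], logical=[a,C,H,E,F,G,D,l]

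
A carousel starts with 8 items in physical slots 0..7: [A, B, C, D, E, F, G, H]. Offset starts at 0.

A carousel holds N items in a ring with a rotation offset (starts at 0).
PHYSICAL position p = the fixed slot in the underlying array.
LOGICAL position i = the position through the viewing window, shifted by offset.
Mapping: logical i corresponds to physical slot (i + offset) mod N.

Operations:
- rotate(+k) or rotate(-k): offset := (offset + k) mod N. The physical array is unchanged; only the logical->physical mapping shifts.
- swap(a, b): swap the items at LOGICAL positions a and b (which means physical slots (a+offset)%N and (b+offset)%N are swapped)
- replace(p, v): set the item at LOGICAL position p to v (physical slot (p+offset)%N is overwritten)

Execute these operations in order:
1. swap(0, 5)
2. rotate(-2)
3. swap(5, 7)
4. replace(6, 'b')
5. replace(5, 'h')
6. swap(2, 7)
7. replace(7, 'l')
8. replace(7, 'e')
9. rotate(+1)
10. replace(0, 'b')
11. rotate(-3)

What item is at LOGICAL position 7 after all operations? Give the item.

After op 1 (swap(0, 5)): offset=0, physical=[F,B,C,D,E,A,G,H], logical=[F,B,C,D,E,A,G,H]
After op 2 (rotate(-2)): offset=6, physical=[F,B,C,D,E,A,G,H], logical=[G,H,F,B,C,D,E,A]
After op 3 (swap(5, 7)): offset=6, physical=[F,B,C,A,E,D,G,H], logical=[G,H,F,B,C,A,E,D]
After op 4 (replace(6, 'b')): offset=6, physical=[F,B,C,A,b,D,G,H], logical=[G,H,F,B,C,A,b,D]
After op 5 (replace(5, 'h')): offset=6, physical=[F,B,C,h,b,D,G,H], logical=[G,H,F,B,C,h,b,D]
After op 6 (swap(2, 7)): offset=6, physical=[D,B,C,h,b,F,G,H], logical=[G,H,D,B,C,h,b,F]
After op 7 (replace(7, 'l')): offset=6, physical=[D,B,C,h,b,l,G,H], logical=[G,H,D,B,C,h,b,l]
After op 8 (replace(7, 'e')): offset=6, physical=[D,B,C,h,b,e,G,H], logical=[G,H,D,B,C,h,b,e]
After op 9 (rotate(+1)): offset=7, physical=[D,B,C,h,b,e,G,H], logical=[H,D,B,C,h,b,e,G]
After op 10 (replace(0, 'b')): offset=7, physical=[D,B,C,h,b,e,G,b], logical=[b,D,B,C,h,b,e,G]
After op 11 (rotate(-3)): offset=4, physical=[D,B,C,h,b,e,G,b], logical=[b,e,G,b,D,B,C,h]

Answer: h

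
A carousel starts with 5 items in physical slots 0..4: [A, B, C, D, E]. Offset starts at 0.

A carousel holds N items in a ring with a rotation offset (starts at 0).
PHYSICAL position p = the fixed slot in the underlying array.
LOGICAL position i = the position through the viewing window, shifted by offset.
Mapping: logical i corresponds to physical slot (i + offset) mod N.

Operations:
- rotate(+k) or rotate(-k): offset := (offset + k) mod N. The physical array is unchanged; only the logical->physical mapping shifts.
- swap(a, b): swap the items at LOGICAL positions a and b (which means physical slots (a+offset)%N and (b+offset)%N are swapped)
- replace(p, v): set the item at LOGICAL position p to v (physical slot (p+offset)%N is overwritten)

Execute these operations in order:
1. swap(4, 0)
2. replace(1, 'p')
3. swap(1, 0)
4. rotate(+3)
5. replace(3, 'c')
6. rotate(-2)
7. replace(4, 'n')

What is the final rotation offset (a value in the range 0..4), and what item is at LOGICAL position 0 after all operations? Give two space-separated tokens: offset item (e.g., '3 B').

Answer: 1 c

Derivation:
After op 1 (swap(4, 0)): offset=0, physical=[E,B,C,D,A], logical=[E,B,C,D,A]
After op 2 (replace(1, 'p')): offset=0, physical=[E,p,C,D,A], logical=[E,p,C,D,A]
After op 3 (swap(1, 0)): offset=0, physical=[p,E,C,D,A], logical=[p,E,C,D,A]
After op 4 (rotate(+3)): offset=3, physical=[p,E,C,D,A], logical=[D,A,p,E,C]
After op 5 (replace(3, 'c')): offset=3, physical=[p,c,C,D,A], logical=[D,A,p,c,C]
After op 6 (rotate(-2)): offset=1, physical=[p,c,C,D,A], logical=[c,C,D,A,p]
After op 7 (replace(4, 'n')): offset=1, physical=[n,c,C,D,A], logical=[c,C,D,A,n]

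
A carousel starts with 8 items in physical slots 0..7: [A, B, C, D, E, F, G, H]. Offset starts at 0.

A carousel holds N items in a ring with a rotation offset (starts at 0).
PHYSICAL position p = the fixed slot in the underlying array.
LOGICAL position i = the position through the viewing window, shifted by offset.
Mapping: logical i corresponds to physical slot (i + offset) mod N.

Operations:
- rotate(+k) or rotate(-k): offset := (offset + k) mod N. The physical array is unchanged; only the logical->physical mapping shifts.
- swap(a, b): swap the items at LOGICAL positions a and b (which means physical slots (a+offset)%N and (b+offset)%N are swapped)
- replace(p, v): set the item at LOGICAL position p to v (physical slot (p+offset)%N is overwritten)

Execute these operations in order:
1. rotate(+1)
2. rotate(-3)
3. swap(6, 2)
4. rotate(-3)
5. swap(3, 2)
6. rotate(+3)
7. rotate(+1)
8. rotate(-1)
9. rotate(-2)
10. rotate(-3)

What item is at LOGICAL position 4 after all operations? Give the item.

Answer: G

Derivation:
After op 1 (rotate(+1)): offset=1, physical=[A,B,C,D,E,F,G,H], logical=[B,C,D,E,F,G,H,A]
After op 2 (rotate(-3)): offset=6, physical=[A,B,C,D,E,F,G,H], logical=[G,H,A,B,C,D,E,F]
After op 3 (swap(6, 2)): offset=6, physical=[E,B,C,D,A,F,G,H], logical=[G,H,E,B,C,D,A,F]
After op 4 (rotate(-3)): offset=3, physical=[E,B,C,D,A,F,G,H], logical=[D,A,F,G,H,E,B,C]
After op 5 (swap(3, 2)): offset=3, physical=[E,B,C,D,A,G,F,H], logical=[D,A,G,F,H,E,B,C]
After op 6 (rotate(+3)): offset=6, physical=[E,B,C,D,A,G,F,H], logical=[F,H,E,B,C,D,A,G]
After op 7 (rotate(+1)): offset=7, physical=[E,B,C,D,A,G,F,H], logical=[H,E,B,C,D,A,G,F]
After op 8 (rotate(-1)): offset=6, physical=[E,B,C,D,A,G,F,H], logical=[F,H,E,B,C,D,A,G]
After op 9 (rotate(-2)): offset=4, physical=[E,B,C,D,A,G,F,H], logical=[A,G,F,H,E,B,C,D]
After op 10 (rotate(-3)): offset=1, physical=[E,B,C,D,A,G,F,H], logical=[B,C,D,A,G,F,H,E]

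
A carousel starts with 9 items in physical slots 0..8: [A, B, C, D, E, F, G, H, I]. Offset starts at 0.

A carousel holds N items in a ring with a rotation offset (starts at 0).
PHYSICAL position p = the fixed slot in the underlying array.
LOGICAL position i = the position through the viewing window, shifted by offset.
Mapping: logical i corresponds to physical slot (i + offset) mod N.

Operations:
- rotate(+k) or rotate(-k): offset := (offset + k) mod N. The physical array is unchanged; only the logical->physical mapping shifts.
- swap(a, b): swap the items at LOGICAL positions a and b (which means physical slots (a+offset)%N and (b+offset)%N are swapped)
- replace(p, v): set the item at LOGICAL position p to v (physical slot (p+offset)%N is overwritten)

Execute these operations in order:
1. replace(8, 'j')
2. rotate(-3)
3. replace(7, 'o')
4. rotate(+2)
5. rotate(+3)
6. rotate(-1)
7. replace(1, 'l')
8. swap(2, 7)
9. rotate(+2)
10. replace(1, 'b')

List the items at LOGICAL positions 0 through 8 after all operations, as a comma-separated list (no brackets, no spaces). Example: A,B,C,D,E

After op 1 (replace(8, 'j')): offset=0, physical=[A,B,C,D,E,F,G,H,j], logical=[A,B,C,D,E,F,G,H,j]
After op 2 (rotate(-3)): offset=6, physical=[A,B,C,D,E,F,G,H,j], logical=[G,H,j,A,B,C,D,E,F]
After op 3 (replace(7, 'o')): offset=6, physical=[A,B,C,D,o,F,G,H,j], logical=[G,H,j,A,B,C,D,o,F]
After op 4 (rotate(+2)): offset=8, physical=[A,B,C,D,o,F,G,H,j], logical=[j,A,B,C,D,o,F,G,H]
After op 5 (rotate(+3)): offset=2, physical=[A,B,C,D,o,F,G,H,j], logical=[C,D,o,F,G,H,j,A,B]
After op 6 (rotate(-1)): offset=1, physical=[A,B,C,D,o,F,G,H,j], logical=[B,C,D,o,F,G,H,j,A]
After op 7 (replace(1, 'l')): offset=1, physical=[A,B,l,D,o,F,G,H,j], logical=[B,l,D,o,F,G,H,j,A]
After op 8 (swap(2, 7)): offset=1, physical=[A,B,l,j,o,F,G,H,D], logical=[B,l,j,o,F,G,H,D,A]
After op 9 (rotate(+2)): offset=3, physical=[A,B,l,j,o,F,G,H,D], logical=[j,o,F,G,H,D,A,B,l]
After op 10 (replace(1, 'b')): offset=3, physical=[A,B,l,j,b,F,G,H,D], logical=[j,b,F,G,H,D,A,B,l]

Answer: j,b,F,G,H,D,A,B,l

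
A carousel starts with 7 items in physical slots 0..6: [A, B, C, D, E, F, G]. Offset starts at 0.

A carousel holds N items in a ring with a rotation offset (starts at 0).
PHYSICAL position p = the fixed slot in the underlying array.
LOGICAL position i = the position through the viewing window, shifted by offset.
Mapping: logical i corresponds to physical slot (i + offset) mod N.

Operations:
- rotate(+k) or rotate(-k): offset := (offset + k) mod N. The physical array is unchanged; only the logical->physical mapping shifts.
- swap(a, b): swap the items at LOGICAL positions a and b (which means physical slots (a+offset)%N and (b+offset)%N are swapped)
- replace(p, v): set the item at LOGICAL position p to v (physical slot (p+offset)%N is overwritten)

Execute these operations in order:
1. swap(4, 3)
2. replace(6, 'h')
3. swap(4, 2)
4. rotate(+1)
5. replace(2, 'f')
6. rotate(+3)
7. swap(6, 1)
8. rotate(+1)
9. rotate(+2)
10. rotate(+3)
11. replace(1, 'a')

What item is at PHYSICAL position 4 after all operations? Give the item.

After op 1 (swap(4, 3)): offset=0, physical=[A,B,C,E,D,F,G], logical=[A,B,C,E,D,F,G]
After op 2 (replace(6, 'h')): offset=0, physical=[A,B,C,E,D,F,h], logical=[A,B,C,E,D,F,h]
After op 3 (swap(4, 2)): offset=0, physical=[A,B,D,E,C,F,h], logical=[A,B,D,E,C,F,h]
After op 4 (rotate(+1)): offset=1, physical=[A,B,D,E,C,F,h], logical=[B,D,E,C,F,h,A]
After op 5 (replace(2, 'f')): offset=1, physical=[A,B,D,f,C,F,h], logical=[B,D,f,C,F,h,A]
After op 6 (rotate(+3)): offset=4, physical=[A,B,D,f,C,F,h], logical=[C,F,h,A,B,D,f]
After op 7 (swap(6, 1)): offset=4, physical=[A,B,D,F,C,f,h], logical=[C,f,h,A,B,D,F]
After op 8 (rotate(+1)): offset=5, physical=[A,B,D,F,C,f,h], logical=[f,h,A,B,D,F,C]
After op 9 (rotate(+2)): offset=0, physical=[A,B,D,F,C,f,h], logical=[A,B,D,F,C,f,h]
After op 10 (rotate(+3)): offset=3, physical=[A,B,D,F,C,f,h], logical=[F,C,f,h,A,B,D]
After op 11 (replace(1, 'a')): offset=3, physical=[A,B,D,F,a,f,h], logical=[F,a,f,h,A,B,D]

Answer: a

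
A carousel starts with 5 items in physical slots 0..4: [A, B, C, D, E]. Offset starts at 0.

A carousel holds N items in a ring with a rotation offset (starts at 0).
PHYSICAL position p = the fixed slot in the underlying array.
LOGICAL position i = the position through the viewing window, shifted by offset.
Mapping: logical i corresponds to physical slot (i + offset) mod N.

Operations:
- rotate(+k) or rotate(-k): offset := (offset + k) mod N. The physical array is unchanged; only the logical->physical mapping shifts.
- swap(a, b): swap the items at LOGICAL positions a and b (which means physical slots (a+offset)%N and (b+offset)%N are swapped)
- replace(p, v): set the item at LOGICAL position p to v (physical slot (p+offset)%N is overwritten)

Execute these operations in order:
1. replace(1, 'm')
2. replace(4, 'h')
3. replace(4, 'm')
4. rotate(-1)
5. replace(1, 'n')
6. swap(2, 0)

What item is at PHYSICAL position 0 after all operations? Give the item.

Answer: n

Derivation:
After op 1 (replace(1, 'm')): offset=0, physical=[A,m,C,D,E], logical=[A,m,C,D,E]
After op 2 (replace(4, 'h')): offset=0, physical=[A,m,C,D,h], logical=[A,m,C,D,h]
After op 3 (replace(4, 'm')): offset=0, physical=[A,m,C,D,m], logical=[A,m,C,D,m]
After op 4 (rotate(-1)): offset=4, physical=[A,m,C,D,m], logical=[m,A,m,C,D]
After op 5 (replace(1, 'n')): offset=4, physical=[n,m,C,D,m], logical=[m,n,m,C,D]
After op 6 (swap(2, 0)): offset=4, physical=[n,m,C,D,m], logical=[m,n,m,C,D]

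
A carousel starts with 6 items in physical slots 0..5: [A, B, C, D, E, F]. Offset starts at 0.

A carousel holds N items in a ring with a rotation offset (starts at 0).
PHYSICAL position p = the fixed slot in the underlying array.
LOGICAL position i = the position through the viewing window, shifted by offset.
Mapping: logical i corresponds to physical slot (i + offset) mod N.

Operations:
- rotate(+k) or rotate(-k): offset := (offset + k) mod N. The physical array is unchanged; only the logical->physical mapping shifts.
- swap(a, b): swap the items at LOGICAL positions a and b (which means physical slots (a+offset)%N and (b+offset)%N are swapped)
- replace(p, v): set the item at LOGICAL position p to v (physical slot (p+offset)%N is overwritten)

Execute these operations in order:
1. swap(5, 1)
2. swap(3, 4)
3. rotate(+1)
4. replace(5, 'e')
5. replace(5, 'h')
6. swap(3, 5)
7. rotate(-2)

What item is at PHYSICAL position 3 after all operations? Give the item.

After op 1 (swap(5, 1)): offset=0, physical=[A,F,C,D,E,B], logical=[A,F,C,D,E,B]
After op 2 (swap(3, 4)): offset=0, physical=[A,F,C,E,D,B], logical=[A,F,C,E,D,B]
After op 3 (rotate(+1)): offset=1, physical=[A,F,C,E,D,B], logical=[F,C,E,D,B,A]
After op 4 (replace(5, 'e')): offset=1, physical=[e,F,C,E,D,B], logical=[F,C,E,D,B,e]
After op 5 (replace(5, 'h')): offset=1, physical=[h,F,C,E,D,B], logical=[F,C,E,D,B,h]
After op 6 (swap(3, 5)): offset=1, physical=[D,F,C,E,h,B], logical=[F,C,E,h,B,D]
After op 7 (rotate(-2)): offset=5, physical=[D,F,C,E,h,B], logical=[B,D,F,C,E,h]

Answer: E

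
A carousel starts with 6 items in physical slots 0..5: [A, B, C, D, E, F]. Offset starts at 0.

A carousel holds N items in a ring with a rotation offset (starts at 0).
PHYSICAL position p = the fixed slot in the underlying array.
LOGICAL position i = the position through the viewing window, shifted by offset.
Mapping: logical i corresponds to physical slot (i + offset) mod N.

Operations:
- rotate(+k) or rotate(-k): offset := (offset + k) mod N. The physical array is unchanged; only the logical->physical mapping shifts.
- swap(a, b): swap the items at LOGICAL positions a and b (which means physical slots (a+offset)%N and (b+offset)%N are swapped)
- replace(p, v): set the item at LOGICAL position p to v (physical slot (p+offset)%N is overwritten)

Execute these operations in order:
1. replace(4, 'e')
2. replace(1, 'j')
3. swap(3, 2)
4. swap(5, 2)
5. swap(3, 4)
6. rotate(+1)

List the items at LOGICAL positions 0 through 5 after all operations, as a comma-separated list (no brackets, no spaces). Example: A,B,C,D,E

After op 1 (replace(4, 'e')): offset=0, physical=[A,B,C,D,e,F], logical=[A,B,C,D,e,F]
After op 2 (replace(1, 'j')): offset=0, physical=[A,j,C,D,e,F], logical=[A,j,C,D,e,F]
After op 3 (swap(3, 2)): offset=0, physical=[A,j,D,C,e,F], logical=[A,j,D,C,e,F]
After op 4 (swap(5, 2)): offset=0, physical=[A,j,F,C,e,D], logical=[A,j,F,C,e,D]
After op 5 (swap(3, 4)): offset=0, physical=[A,j,F,e,C,D], logical=[A,j,F,e,C,D]
After op 6 (rotate(+1)): offset=1, physical=[A,j,F,e,C,D], logical=[j,F,e,C,D,A]

Answer: j,F,e,C,D,A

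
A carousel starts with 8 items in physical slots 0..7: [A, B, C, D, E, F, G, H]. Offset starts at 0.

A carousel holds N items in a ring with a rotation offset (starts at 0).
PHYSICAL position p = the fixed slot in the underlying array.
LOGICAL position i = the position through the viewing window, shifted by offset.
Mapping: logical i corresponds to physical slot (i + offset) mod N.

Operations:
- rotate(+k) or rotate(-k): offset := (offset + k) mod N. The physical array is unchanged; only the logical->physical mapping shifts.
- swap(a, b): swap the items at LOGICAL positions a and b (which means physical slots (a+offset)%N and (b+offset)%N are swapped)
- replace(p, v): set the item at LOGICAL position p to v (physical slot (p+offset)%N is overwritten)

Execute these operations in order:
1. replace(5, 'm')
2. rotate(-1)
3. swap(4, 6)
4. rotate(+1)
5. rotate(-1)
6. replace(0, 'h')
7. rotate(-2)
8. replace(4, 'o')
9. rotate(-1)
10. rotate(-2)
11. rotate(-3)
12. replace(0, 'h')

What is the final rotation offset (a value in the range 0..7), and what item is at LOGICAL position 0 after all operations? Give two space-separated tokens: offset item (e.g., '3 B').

After op 1 (replace(5, 'm')): offset=0, physical=[A,B,C,D,E,m,G,H], logical=[A,B,C,D,E,m,G,H]
After op 2 (rotate(-1)): offset=7, physical=[A,B,C,D,E,m,G,H], logical=[H,A,B,C,D,E,m,G]
After op 3 (swap(4, 6)): offset=7, physical=[A,B,C,m,E,D,G,H], logical=[H,A,B,C,m,E,D,G]
After op 4 (rotate(+1)): offset=0, physical=[A,B,C,m,E,D,G,H], logical=[A,B,C,m,E,D,G,H]
After op 5 (rotate(-1)): offset=7, physical=[A,B,C,m,E,D,G,H], logical=[H,A,B,C,m,E,D,G]
After op 6 (replace(0, 'h')): offset=7, physical=[A,B,C,m,E,D,G,h], logical=[h,A,B,C,m,E,D,G]
After op 7 (rotate(-2)): offset=5, physical=[A,B,C,m,E,D,G,h], logical=[D,G,h,A,B,C,m,E]
After op 8 (replace(4, 'o')): offset=5, physical=[A,o,C,m,E,D,G,h], logical=[D,G,h,A,o,C,m,E]
After op 9 (rotate(-1)): offset=4, physical=[A,o,C,m,E,D,G,h], logical=[E,D,G,h,A,o,C,m]
After op 10 (rotate(-2)): offset=2, physical=[A,o,C,m,E,D,G,h], logical=[C,m,E,D,G,h,A,o]
After op 11 (rotate(-3)): offset=7, physical=[A,o,C,m,E,D,G,h], logical=[h,A,o,C,m,E,D,G]
After op 12 (replace(0, 'h')): offset=7, physical=[A,o,C,m,E,D,G,h], logical=[h,A,o,C,m,E,D,G]

Answer: 7 h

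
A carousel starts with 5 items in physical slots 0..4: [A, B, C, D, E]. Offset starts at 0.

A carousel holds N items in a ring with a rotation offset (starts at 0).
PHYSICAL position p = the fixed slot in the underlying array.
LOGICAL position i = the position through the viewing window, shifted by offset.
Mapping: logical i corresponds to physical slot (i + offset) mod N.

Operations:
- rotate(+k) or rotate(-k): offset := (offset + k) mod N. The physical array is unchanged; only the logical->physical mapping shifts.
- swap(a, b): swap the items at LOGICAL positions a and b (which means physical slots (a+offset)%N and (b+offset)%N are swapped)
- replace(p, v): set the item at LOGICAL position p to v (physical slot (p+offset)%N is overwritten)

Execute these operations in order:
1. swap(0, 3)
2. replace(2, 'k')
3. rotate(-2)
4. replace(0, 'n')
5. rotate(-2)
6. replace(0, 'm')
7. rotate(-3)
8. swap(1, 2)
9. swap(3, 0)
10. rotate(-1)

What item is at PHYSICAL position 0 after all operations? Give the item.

Answer: E

Derivation:
After op 1 (swap(0, 3)): offset=0, physical=[D,B,C,A,E], logical=[D,B,C,A,E]
After op 2 (replace(2, 'k')): offset=0, physical=[D,B,k,A,E], logical=[D,B,k,A,E]
After op 3 (rotate(-2)): offset=3, physical=[D,B,k,A,E], logical=[A,E,D,B,k]
After op 4 (replace(0, 'n')): offset=3, physical=[D,B,k,n,E], logical=[n,E,D,B,k]
After op 5 (rotate(-2)): offset=1, physical=[D,B,k,n,E], logical=[B,k,n,E,D]
After op 6 (replace(0, 'm')): offset=1, physical=[D,m,k,n,E], logical=[m,k,n,E,D]
After op 7 (rotate(-3)): offset=3, physical=[D,m,k,n,E], logical=[n,E,D,m,k]
After op 8 (swap(1, 2)): offset=3, physical=[E,m,k,n,D], logical=[n,D,E,m,k]
After op 9 (swap(3, 0)): offset=3, physical=[E,n,k,m,D], logical=[m,D,E,n,k]
After op 10 (rotate(-1)): offset=2, physical=[E,n,k,m,D], logical=[k,m,D,E,n]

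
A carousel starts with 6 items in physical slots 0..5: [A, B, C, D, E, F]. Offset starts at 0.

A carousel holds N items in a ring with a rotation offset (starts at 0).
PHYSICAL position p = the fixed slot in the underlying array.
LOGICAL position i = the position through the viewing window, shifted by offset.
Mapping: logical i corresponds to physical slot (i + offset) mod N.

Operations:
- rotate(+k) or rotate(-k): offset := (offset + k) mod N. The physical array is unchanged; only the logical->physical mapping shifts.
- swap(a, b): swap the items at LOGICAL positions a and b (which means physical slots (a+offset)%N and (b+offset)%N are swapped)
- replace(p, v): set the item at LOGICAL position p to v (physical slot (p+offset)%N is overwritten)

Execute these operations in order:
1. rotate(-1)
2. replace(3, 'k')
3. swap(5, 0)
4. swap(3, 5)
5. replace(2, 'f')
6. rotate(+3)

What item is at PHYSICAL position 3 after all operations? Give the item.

After op 1 (rotate(-1)): offset=5, physical=[A,B,C,D,E,F], logical=[F,A,B,C,D,E]
After op 2 (replace(3, 'k')): offset=5, physical=[A,B,k,D,E,F], logical=[F,A,B,k,D,E]
After op 3 (swap(5, 0)): offset=5, physical=[A,B,k,D,F,E], logical=[E,A,B,k,D,F]
After op 4 (swap(3, 5)): offset=5, physical=[A,B,F,D,k,E], logical=[E,A,B,F,D,k]
After op 5 (replace(2, 'f')): offset=5, physical=[A,f,F,D,k,E], logical=[E,A,f,F,D,k]
After op 6 (rotate(+3)): offset=2, physical=[A,f,F,D,k,E], logical=[F,D,k,E,A,f]

Answer: D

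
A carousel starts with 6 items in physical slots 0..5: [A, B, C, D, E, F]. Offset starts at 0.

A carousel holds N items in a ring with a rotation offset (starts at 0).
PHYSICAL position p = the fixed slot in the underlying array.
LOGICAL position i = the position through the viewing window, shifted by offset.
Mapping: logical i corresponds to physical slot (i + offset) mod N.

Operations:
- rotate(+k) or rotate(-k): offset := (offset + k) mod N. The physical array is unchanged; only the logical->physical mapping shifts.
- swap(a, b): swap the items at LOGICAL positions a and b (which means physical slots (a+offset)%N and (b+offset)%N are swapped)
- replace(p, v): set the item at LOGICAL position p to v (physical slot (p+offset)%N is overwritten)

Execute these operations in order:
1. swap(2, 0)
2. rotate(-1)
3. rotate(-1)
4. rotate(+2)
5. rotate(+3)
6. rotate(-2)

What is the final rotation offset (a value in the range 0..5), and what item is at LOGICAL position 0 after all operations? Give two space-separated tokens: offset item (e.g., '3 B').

After op 1 (swap(2, 0)): offset=0, physical=[C,B,A,D,E,F], logical=[C,B,A,D,E,F]
After op 2 (rotate(-1)): offset=5, physical=[C,B,A,D,E,F], logical=[F,C,B,A,D,E]
After op 3 (rotate(-1)): offset=4, physical=[C,B,A,D,E,F], logical=[E,F,C,B,A,D]
After op 4 (rotate(+2)): offset=0, physical=[C,B,A,D,E,F], logical=[C,B,A,D,E,F]
After op 5 (rotate(+3)): offset=3, physical=[C,B,A,D,E,F], logical=[D,E,F,C,B,A]
After op 6 (rotate(-2)): offset=1, physical=[C,B,A,D,E,F], logical=[B,A,D,E,F,C]

Answer: 1 B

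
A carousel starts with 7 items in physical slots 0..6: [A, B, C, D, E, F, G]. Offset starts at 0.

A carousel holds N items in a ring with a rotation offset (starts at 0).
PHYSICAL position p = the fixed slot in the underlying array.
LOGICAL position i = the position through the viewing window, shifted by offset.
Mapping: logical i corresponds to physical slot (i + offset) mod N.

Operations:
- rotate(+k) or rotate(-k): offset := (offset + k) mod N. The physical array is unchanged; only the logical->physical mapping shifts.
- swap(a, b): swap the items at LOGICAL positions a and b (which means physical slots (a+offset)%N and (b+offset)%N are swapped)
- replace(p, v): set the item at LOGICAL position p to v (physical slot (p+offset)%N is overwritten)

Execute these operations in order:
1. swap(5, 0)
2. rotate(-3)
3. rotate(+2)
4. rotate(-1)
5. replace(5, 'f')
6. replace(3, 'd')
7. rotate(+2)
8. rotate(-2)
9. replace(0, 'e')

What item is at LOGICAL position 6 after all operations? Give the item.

After op 1 (swap(5, 0)): offset=0, physical=[F,B,C,D,E,A,G], logical=[F,B,C,D,E,A,G]
After op 2 (rotate(-3)): offset=4, physical=[F,B,C,D,E,A,G], logical=[E,A,G,F,B,C,D]
After op 3 (rotate(+2)): offset=6, physical=[F,B,C,D,E,A,G], logical=[G,F,B,C,D,E,A]
After op 4 (rotate(-1)): offset=5, physical=[F,B,C,D,E,A,G], logical=[A,G,F,B,C,D,E]
After op 5 (replace(5, 'f')): offset=5, physical=[F,B,C,f,E,A,G], logical=[A,G,F,B,C,f,E]
After op 6 (replace(3, 'd')): offset=5, physical=[F,d,C,f,E,A,G], logical=[A,G,F,d,C,f,E]
After op 7 (rotate(+2)): offset=0, physical=[F,d,C,f,E,A,G], logical=[F,d,C,f,E,A,G]
After op 8 (rotate(-2)): offset=5, physical=[F,d,C,f,E,A,G], logical=[A,G,F,d,C,f,E]
After op 9 (replace(0, 'e')): offset=5, physical=[F,d,C,f,E,e,G], logical=[e,G,F,d,C,f,E]

Answer: E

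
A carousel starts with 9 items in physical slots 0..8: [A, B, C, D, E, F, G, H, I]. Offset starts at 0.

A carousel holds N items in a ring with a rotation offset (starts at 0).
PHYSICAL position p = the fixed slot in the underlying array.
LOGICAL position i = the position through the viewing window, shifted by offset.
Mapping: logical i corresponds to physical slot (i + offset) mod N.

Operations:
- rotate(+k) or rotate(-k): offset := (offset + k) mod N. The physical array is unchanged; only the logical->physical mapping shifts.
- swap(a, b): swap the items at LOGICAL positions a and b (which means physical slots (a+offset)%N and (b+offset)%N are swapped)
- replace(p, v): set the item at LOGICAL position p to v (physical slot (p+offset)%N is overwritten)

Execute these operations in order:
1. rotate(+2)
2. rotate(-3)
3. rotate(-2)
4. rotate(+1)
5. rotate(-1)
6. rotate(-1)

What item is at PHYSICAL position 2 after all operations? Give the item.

After op 1 (rotate(+2)): offset=2, physical=[A,B,C,D,E,F,G,H,I], logical=[C,D,E,F,G,H,I,A,B]
After op 2 (rotate(-3)): offset=8, physical=[A,B,C,D,E,F,G,H,I], logical=[I,A,B,C,D,E,F,G,H]
After op 3 (rotate(-2)): offset=6, physical=[A,B,C,D,E,F,G,H,I], logical=[G,H,I,A,B,C,D,E,F]
After op 4 (rotate(+1)): offset=7, physical=[A,B,C,D,E,F,G,H,I], logical=[H,I,A,B,C,D,E,F,G]
After op 5 (rotate(-1)): offset=6, physical=[A,B,C,D,E,F,G,H,I], logical=[G,H,I,A,B,C,D,E,F]
After op 6 (rotate(-1)): offset=5, physical=[A,B,C,D,E,F,G,H,I], logical=[F,G,H,I,A,B,C,D,E]

Answer: C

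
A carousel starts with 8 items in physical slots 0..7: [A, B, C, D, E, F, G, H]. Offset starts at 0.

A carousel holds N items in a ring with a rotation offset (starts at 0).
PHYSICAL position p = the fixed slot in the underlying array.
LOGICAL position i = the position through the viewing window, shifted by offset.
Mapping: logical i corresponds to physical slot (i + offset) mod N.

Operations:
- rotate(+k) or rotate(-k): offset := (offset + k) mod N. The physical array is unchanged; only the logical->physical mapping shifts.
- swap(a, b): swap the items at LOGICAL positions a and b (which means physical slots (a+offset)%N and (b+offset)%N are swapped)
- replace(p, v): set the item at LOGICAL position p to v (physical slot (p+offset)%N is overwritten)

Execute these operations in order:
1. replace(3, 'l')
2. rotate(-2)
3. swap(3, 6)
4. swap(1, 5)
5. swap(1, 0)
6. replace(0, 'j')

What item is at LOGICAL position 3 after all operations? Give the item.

After op 1 (replace(3, 'l')): offset=0, physical=[A,B,C,l,E,F,G,H], logical=[A,B,C,l,E,F,G,H]
After op 2 (rotate(-2)): offset=6, physical=[A,B,C,l,E,F,G,H], logical=[G,H,A,B,C,l,E,F]
After op 3 (swap(3, 6)): offset=6, physical=[A,E,C,l,B,F,G,H], logical=[G,H,A,E,C,l,B,F]
After op 4 (swap(1, 5)): offset=6, physical=[A,E,C,H,B,F,G,l], logical=[G,l,A,E,C,H,B,F]
After op 5 (swap(1, 0)): offset=6, physical=[A,E,C,H,B,F,l,G], logical=[l,G,A,E,C,H,B,F]
After op 6 (replace(0, 'j')): offset=6, physical=[A,E,C,H,B,F,j,G], logical=[j,G,A,E,C,H,B,F]

Answer: E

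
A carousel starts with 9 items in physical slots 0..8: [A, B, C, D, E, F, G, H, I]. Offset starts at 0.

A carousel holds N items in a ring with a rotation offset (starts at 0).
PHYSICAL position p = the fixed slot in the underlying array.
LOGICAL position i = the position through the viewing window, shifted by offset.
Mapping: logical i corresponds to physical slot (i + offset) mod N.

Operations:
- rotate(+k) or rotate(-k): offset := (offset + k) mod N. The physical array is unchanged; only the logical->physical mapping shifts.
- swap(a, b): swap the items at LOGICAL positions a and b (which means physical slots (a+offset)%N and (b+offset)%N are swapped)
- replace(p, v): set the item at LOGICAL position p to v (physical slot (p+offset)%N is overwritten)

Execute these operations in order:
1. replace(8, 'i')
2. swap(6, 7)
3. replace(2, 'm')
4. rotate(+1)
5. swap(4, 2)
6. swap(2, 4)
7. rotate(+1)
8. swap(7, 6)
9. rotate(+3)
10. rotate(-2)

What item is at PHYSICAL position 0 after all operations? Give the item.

After op 1 (replace(8, 'i')): offset=0, physical=[A,B,C,D,E,F,G,H,i], logical=[A,B,C,D,E,F,G,H,i]
After op 2 (swap(6, 7)): offset=0, physical=[A,B,C,D,E,F,H,G,i], logical=[A,B,C,D,E,F,H,G,i]
After op 3 (replace(2, 'm')): offset=0, physical=[A,B,m,D,E,F,H,G,i], logical=[A,B,m,D,E,F,H,G,i]
After op 4 (rotate(+1)): offset=1, physical=[A,B,m,D,E,F,H,G,i], logical=[B,m,D,E,F,H,G,i,A]
After op 5 (swap(4, 2)): offset=1, physical=[A,B,m,F,E,D,H,G,i], logical=[B,m,F,E,D,H,G,i,A]
After op 6 (swap(2, 4)): offset=1, physical=[A,B,m,D,E,F,H,G,i], logical=[B,m,D,E,F,H,G,i,A]
After op 7 (rotate(+1)): offset=2, physical=[A,B,m,D,E,F,H,G,i], logical=[m,D,E,F,H,G,i,A,B]
After op 8 (swap(7, 6)): offset=2, physical=[i,B,m,D,E,F,H,G,A], logical=[m,D,E,F,H,G,A,i,B]
After op 9 (rotate(+3)): offset=5, physical=[i,B,m,D,E,F,H,G,A], logical=[F,H,G,A,i,B,m,D,E]
After op 10 (rotate(-2)): offset=3, physical=[i,B,m,D,E,F,H,G,A], logical=[D,E,F,H,G,A,i,B,m]

Answer: i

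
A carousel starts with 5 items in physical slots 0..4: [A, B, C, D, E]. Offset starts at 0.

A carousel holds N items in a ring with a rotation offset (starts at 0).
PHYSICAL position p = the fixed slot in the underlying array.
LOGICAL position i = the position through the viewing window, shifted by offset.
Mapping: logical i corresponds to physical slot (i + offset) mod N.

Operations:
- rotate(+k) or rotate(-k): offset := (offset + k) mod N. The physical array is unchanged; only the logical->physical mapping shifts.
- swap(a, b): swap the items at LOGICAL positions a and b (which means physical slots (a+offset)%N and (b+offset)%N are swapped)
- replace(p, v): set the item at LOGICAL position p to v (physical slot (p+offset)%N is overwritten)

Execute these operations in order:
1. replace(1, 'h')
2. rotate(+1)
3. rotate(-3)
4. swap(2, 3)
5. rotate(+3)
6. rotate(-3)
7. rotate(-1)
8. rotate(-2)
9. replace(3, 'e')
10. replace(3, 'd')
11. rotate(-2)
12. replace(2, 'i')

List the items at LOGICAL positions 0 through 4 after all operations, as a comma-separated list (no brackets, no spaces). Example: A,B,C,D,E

After op 1 (replace(1, 'h')): offset=0, physical=[A,h,C,D,E], logical=[A,h,C,D,E]
After op 2 (rotate(+1)): offset=1, physical=[A,h,C,D,E], logical=[h,C,D,E,A]
After op 3 (rotate(-3)): offset=3, physical=[A,h,C,D,E], logical=[D,E,A,h,C]
After op 4 (swap(2, 3)): offset=3, physical=[h,A,C,D,E], logical=[D,E,h,A,C]
After op 5 (rotate(+3)): offset=1, physical=[h,A,C,D,E], logical=[A,C,D,E,h]
After op 6 (rotate(-3)): offset=3, physical=[h,A,C,D,E], logical=[D,E,h,A,C]
After op 7 (rotate(-1)): offset=2, physical=[h,A,C,D,E], logical=[C,D,E,h,A]
After op 8 (rotate(-2)): offset=0, physical=[h,A,C,D,E], logical=[h,A,C,D,E]
After op 9 (replace(3, 'e')): offset=0, physical=[h,A,C,e,E], logical=[h,A,C,e,E]
After op 10 (replace(3, 'd')): offset=0, physical=[h,A,C,d,E], logical=[h,A,C,d,E]
After op 11 (rotate(-2)): offset=3, physical=[h,A,C,d,E], logical=[d,E,h,A,C]
After op 12 (replace(2, 'i')): offset=3, physical=[i,A,C,d,E], logical=[d,E,i,A,C]

Answer: d,E,i,A,C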